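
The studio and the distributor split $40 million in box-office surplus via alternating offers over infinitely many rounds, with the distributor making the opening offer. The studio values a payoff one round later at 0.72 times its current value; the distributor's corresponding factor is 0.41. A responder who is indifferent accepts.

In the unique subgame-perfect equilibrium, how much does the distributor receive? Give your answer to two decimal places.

15.89

When the distributor proposes, the studio accepts any offer worth at least 0.72 times what the studio would get by proposing next round; and vice versa.
This gives x = 40 − 0.72y and y = 40 − 0.41x, where x and y are each side's share when it proposes.
Hence (1 − 0.72·0.41)x = 40(1 − 0.72), i.e. 0.7048·x = 11.2.
x ≈ 15.8910; the studio's share is 40 − x ≈ 24.1090.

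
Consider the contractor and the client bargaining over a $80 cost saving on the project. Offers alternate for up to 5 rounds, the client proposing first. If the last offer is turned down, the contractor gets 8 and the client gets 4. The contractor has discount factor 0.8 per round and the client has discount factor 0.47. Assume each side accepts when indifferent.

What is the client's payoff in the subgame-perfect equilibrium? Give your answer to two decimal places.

32.20

Round 5 (the client proposes): the contractor gets 8 if talks fail, so the client offers 8 and keeps 72.
Round 4 (the contractor proposes): the client can get 72 next round, worth 0.47 × 72 = 33.84 now. The contractor offers 33.84 and keeps 80 − 33.84 = 46.16.
Round 3 (the client proposes): the contractor can get 46.16 next round, worth 0.8 × 46.16 = 36.928 now. The client offers 36.928 and keeps 80 − 36.928 = 43.072.
Round 2 (the contractor proposes): the client can get 43.072 next round, worth 0.47 × 43.072 = 20.24384 now, so the contractor offers 20.24384, keeping 59.75616.
Round 1 (the client proposes): the contractor can get 59.75616 next round, worth 0.8 × 59.75616 = 47.804928 now, so the client offers 47.804928, keeping 32.195072.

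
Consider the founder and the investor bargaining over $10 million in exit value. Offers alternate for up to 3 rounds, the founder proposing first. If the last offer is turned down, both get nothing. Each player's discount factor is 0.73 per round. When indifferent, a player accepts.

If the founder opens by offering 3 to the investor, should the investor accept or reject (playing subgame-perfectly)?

Work out the investor's continuation value if the offer is rejected.
Round 3 (the founder proposes): the investor will accept anything ≥ 0, so the founder offers 0 and keeps 10.
Round 2 (the investor proposes): the founder can get 10 next round, worth 0.73 × 10 = 7.3 now, so the investor offers 7.3, keeping 2.7.
So by rejecting in round 1, the investor gets 2.7 next round, worth 0.73 × 2.7 = 1.971 now.
Offer 3 ≥ 1.971, so the investor accepts.

Accept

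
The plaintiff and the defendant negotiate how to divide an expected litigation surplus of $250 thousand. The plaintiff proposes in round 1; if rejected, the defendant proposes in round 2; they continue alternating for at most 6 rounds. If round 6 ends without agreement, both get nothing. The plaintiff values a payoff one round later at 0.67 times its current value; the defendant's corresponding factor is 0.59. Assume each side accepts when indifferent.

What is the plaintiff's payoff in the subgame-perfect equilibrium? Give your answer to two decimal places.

Round 6 (the defendant proposes): rejection yields 0 for the plaintiff; the defendant offers 0 and keeps 250.
Round 5 (the plaintiff proposes): the defendant can get 250 next round, worth 0.59 × 250 = 147.5 now, so the plaintiff offers 147.5, keeping 102.5.
Round 4 (the defendant proposes): the plaintiff can get 102.5 next round, worth 0.67 × 102.5 = 68.675 now; the defendant offers that and keeps 181.325.
Round 3 (the plaintiff proposes): the defendant can get 181.325 next round, worth 0.59 × 181.325 = 106.98175 now; the plaintiff offers that and keeps 143.01825.
Round 2 (the defendant proposes): the plaintiff can get 143.01825 next round, worth 0.67 × 143.01825 = 95.8222275 now. The defendant offers 95.8222275 and keeps 250 − 95.8222275 = 154.1777725.
Round 1 (the plaintiff proposes): the defendant can get 154.1777725 next round, worth 0.59 × 154.1777725 = 90.964885775 now, so the plaintiff offers 90.964885775, keeping 159.035114225.

159.04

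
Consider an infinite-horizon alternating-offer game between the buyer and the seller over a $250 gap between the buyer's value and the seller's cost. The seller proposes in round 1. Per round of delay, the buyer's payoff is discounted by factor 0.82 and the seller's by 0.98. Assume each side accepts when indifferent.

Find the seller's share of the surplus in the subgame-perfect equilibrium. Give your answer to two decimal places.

229.12

Let x be the seller's share when the seller proposes and y be the buyer's share when the buyer proposes.
The buyer accepts iff offered ≥ 0.82·y, so x = 250 − 0.82y. Symmetrically y = 250 − 0.98x.
Substituting: x = 250 − 0.82(250 − 0.98x), giving x(1 − 0.98·0.82) = 250(1 − 0.82).
So x = 250 × 0.18 / 0.1964 ≈ 229.1242, and the buyer receives 250 − x ≈ 20.8758.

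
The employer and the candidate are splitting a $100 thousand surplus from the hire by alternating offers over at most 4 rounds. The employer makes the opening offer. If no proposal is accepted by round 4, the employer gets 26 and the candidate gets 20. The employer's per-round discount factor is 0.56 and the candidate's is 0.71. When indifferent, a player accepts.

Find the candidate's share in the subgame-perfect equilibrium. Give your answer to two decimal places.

Work backward from the last round.
Round 4 (the candidate proposes): the employer gets 26 if talks fail, so the candidate offers 26 and keeps 74.
Round 3 (the employer proposes): the candidate can get 74 next round, worth 0.71 × 74 = 52.54 now; the employer offers that and keeps 47.46.
Round 2 (the candidate proposes): the employer can get 47.46 next round, worth 0.56 × 47.46 = 26.5776 now; the candidate offers that and keeps 73.4224.
Round 1 (the employer proposes): the candidate can get 73.4224 next round, worth 0.71 × 73.4224 = 52.129904 now; the employer offers that and keeps 47.870096.

52.13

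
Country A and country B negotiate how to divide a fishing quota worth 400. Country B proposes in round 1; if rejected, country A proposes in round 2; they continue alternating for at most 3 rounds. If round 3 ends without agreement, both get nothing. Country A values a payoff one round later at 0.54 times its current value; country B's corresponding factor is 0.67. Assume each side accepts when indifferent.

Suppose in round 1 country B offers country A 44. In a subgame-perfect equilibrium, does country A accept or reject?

Reject

Round 3 (country B proposes): country A will accept anything ≥ 0, so country B offers 0 and keeps 400.
Round 2 (country A proposes): country B can get 400 next round, worth 0.67 × 400 = 268 now; country A offers that and keeps 132.
So by rejecting in round 1, country A gets 132 next round, worth 0.54 × 132 = 71.28 now.
Offer 44 < 71.28, so country A rejects.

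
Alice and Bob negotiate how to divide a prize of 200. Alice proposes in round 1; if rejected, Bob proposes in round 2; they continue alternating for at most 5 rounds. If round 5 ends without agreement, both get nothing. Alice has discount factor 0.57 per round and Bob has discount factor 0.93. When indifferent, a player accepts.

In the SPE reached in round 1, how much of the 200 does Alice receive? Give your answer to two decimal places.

77.62

Round 5 (Alice proposes): rejection yields 0 for Bob; Alice offers 0 and keeps 200.
Round 4 (Bob proposes): Alice can get 200 next round, worth 0.57 × 200 = 114 now; Bob offers that and keeps 86.
Round 3 (Alice proposes): Bob can get 86 next round, worth 0.93 × 86 = 79.98 now. Alice offers 79.98 and keeps 200 − 79.98 = 120.02.
Round 2 (Bob proposes): Alice can get 120.02 next round, worth 0.57 × 120.02 = 68.4114 now, so Bob offers 68.4114, keeping 131.5886.
Round 1 (Alice proposes): Bob can get 131.5886 next round, worth 0.93 × 131.5886 = 122.377398 now. Alice offers 122.377398 and keeps 200 − 122.377398 = 77.622602.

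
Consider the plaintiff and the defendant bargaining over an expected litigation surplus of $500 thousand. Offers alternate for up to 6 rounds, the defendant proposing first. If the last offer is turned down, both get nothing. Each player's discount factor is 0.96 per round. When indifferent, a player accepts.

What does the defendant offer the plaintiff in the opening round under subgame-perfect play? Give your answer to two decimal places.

By backward induction:
Round 6 (the plaintiff proposes): the defendant will accept anything ≥ 0, so the plaintiff offers 0 and keeps 500.
Round 5 (the defendant proposes): the plaintiff can get 500 next round, worth 0.96 × 500 = 480 now, so the defendant offers 480, keeping 20.
Round 4 (the plaintiff proposes): the defendant can get 20 next round, worth 0.96 × 20 = 19.2 now. The plaintiff offers 19.2 and keeps 500 − 19.2 = 480.8.
Round 3 (the defendant proposes): the plaintiff can get 480.8 next round, worth 0.96 × 480.8 = 461.568 now; the defendant offers that and keeps 38.432.
Round 2 (the plaintiff proposes): the defendant can get 38.432 next round, worth 0.96 × 38.432 = 36.89472 now. The plaintiff offers 36.89472 and keeps 500 − 36.89472 = 463.10528.
Round 1 (the defendant proposes): the plaintiff can get 463.10528 next round, worth 0.96 × 463.10528 = 444.5810688 now, so the defendant offers 444.5810688, keeping 55.4189312.

444.58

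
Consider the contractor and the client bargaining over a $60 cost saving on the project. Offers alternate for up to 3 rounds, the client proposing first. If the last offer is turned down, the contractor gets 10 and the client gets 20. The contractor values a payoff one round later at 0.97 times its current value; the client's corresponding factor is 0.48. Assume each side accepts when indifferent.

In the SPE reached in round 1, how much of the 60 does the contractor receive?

Round 3 (the client proposes): the contractor gets 10 if talks fail, so the client offers 10 and keeps 50.
Round 2 (the contractor proposes): the client can get 50 next round, worth 0.48 × 50 = 24 now. The contractor offers 24 and keeps 60 − 24 = 36.
Round 1 (the client proposes): the contractor can get 36 next round, worth 0.97 × 36 = 34.92 now. The client offers 34.92 and keeps 60 − 34.92 = 25.08.

34.92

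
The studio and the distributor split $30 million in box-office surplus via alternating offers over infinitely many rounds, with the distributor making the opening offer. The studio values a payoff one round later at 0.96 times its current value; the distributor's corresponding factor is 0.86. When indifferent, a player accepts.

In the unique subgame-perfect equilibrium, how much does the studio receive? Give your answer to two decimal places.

In a stationary SPE each proposer offers the other exactly their discounted continuation value.
If the distributor keeps x when proposing and the studio keeps y when proposing, then x = 30 − 0.96y and y = 30 − 0.86x.
Solving: x = 30(1 − 0.96) / (1 − 0.86·0.96) = 1.2 / 0.1744 ≈ 6.8807.
The studio gets 30 − 6.8807 ≈ 23.1193.

23.12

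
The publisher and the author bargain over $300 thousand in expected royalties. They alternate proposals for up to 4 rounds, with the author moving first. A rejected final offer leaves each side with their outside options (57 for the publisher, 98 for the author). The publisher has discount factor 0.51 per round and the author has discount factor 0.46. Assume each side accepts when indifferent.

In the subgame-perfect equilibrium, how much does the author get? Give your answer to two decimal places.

193.21

Round 4 (the publisher proposes): the author gets 98 if talks fail, so the publisher offers 98 and keeps 202.
Round 3 (the author proposes): the publisher can get 202 next round, worth 0.51 × 202 = 103.02 now. The author offers 103.02 and keeps 300 − 103.02 = 196.98.
Round 2 (the publisher proposes): the author can get 196.98 next round, worth 0.46 × 196.98 = 90.6108 now. The publisher offers 90.6108 and keeps 300 − 90.6108 = 209.3892.
Round 1 (the author proposes): the publisher can get 209.3892 next round, worth 0.51 × 209.3892 = 106.788492 now, so the author offers 106.788492, keeping 193.211508.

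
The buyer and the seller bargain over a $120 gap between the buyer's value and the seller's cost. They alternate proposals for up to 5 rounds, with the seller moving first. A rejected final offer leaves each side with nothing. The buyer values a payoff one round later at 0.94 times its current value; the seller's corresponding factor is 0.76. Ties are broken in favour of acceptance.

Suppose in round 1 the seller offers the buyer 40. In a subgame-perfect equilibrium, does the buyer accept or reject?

Reject

Round 5 (the seller proposes): rejection yields 0 for the buyer; the seller offers 0 and keeps 120.
Round 4 (the buyer proposes): the seller can get 120 next round, worth 0.76 × 120 = 91.2 now. The buyer offers 91.2 and keeps 120 − 91.2 = 28.8.
Round 3 (the seller proposes): the buyer can get 28.8 next round, worth 0.94 × 28.8 = 27.072 now, so the seller offers 27.072, keeping 92.928.
Round 2 (the buyer proposes): the seller can get 92.928 next round, worth 0.76 × 92.928 = 70.62528 now; the buyer offers that and keeps 49.37472.
So by rejecting in round 1, the buyer gets 49.37472 next round, worth 0.94 × 49.37472 = 46.4122368 now.
Offer 40 < 46.4122368, so the buyer rejects.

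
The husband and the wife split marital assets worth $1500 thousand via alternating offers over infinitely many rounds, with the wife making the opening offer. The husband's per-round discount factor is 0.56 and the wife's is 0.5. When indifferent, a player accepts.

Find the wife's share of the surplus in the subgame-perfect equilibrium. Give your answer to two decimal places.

916.67

Let x be the wife's share when the wife proposes and y be the husband's share when the husband proposes.
The husband accepts iff offered ≥ 0.56·y, so x = 1500 − 0.56y. Symmetrically y = 1500 − 0.5x.
Substituting: x = 1500 − 0.56(1500 − 0.5x), giving x(1 − 0.5·0.56) = 1500(1 − 0.56).
So x = 1500 × 0.44 / 0.72 ≈ 916.6667, and the husband receives 1500 − x ≈ 583.3333.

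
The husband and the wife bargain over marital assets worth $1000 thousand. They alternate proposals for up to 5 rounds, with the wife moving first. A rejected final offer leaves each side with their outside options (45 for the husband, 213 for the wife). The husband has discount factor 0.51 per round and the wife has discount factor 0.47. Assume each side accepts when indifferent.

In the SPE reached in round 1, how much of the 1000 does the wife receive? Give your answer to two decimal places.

662.32

Round 5 (the wife proposes): the husband gets 45 if talks fail, so the wife offers 45 and keeps 955.
Round 4 (the husband proposes): the wife can get 955 next round, worth 0.47 × 955 = 448.85 now, so the husband offers 448.85, keeping 551.15.
Round 3 (the wife proposes): the husband can get 551.15 next round, worth 0.51 × 551.15 = 281.0865 now; the wife offers that and keeps 718.9135.
Round 2 (the husband proposes): the wife can get 718.9135 next round, worth 0.47 × 718.9135 = 337.889345 now; the husband offers that and keeps 662.110655.
Round 1 (the wife proposes): the husband can get 662.110655 next round, worth 0.51 × 662.110655 = 337.67643405 now, so the wife offers 337.67643405, keeping 662.32356595.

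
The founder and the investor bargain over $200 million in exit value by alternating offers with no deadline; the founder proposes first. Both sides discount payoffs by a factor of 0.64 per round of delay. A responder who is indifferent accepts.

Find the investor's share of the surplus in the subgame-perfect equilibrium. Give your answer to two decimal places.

78.05

In a stationary SPE each proposer offers the other exactly their discounted continuation value.
If the founder keeps x when proposing and the investor keeps y when proposing, then x = 200 − 0.64y and y = 200 − 0.64x.
Solving: x = 200(1 − 0.64) / (1 − 0.64·0.64) = 72 / 0.5904 ≈ 121.9512.
The investor gets 200 − 121.9512 ≈ 78.0488.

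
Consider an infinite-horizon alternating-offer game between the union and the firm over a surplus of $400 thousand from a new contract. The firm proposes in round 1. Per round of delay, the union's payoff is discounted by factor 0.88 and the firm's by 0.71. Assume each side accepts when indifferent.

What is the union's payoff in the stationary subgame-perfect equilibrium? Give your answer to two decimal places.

272.07

In a stationary SPE each proposer offers the other exactly their discounted continuation value.
If the firm keeps x when proposing and the union keeps y when proposing, then x = 400 − 0.88y and y = 400 − 0.71x.
Solving: x = 400(1 − 0.88) / (1 − 0.71·0.88) = 48 / 0.3752 ≈ 127.9318.
The union gets 400 − 127.9318 ≈ 272.0682.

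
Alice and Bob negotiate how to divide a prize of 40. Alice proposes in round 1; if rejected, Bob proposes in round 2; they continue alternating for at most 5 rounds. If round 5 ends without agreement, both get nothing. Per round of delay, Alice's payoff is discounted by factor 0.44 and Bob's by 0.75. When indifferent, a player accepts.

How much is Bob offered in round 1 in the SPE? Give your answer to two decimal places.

22.34

Round 5 (Alice proposes): Bob will accept anything ≥ 0, so Alice offers 0 and keeps 40.
Round 4 (Bob proposes): Alice can get 40 next round, worth 0.44 × 40 = 17.6 now; Bob offers that and keeps 22.4.
Round 3 (Alice proposes): Bob can get 22.4 next round, worth 0.75 × 22.4 = 16.8 now; Alice offers that and keeps 23.2.
Round 2 (Bob proposes): Alice can get 23.2 next round, worth 0.44 × 23.2 = 10.208 now, so Bob offers 10.208, keeping 29.792.
Round 1 (Alice proposes): Bob can get 29.792 next round, worth 0.75 × 29.792 = 22.344 now. Alice offers 22.344 and keeps 40 − 22.344 = 17.656.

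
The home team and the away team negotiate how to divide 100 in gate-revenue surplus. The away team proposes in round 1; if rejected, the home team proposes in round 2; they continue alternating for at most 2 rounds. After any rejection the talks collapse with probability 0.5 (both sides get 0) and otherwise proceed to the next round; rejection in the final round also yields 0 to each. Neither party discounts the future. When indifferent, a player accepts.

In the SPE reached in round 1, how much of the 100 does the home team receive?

50

Round 2 (the home team proposes): rejection yields 0 for the away team; the home team offers 0 and keeps 100.
Round 1 (the away team proposes): rejecting gives the home team an expected 0.5 × 100 = 50; the away team offers that and keeps 50.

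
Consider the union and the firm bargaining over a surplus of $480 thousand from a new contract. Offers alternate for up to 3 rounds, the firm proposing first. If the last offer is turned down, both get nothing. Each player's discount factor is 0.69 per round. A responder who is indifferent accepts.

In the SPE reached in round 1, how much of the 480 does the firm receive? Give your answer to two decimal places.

Round 3 (the firm proposes): rejection yields 0 for the union; the firm offers 0 and keeps 480.
Round 2 (the union proposes): the firm can get 480 next round, worth 0.69 × 480 = 331.2 now. The union offers 331.2 and keeps 480 − 331.2 = 148.8.
Round 1 (the firm proposes): the union can get 148.8 next round, worth 0.69 × 148.8 = 102.672 now, so the firm offers 102.672, keeping 377.328.

377.33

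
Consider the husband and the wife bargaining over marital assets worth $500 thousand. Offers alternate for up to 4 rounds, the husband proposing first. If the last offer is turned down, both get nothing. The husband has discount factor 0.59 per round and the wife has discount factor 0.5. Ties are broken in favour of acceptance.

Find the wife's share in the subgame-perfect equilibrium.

By backward induction:
Round 4 (the wife proposes): the husband will accept anything ≥ 0, so the wife offers 0 and keeps 500.
Round 3 (the husband proposes): the wife can get 500 next round, worth 0.5 × 500 = 250 now. The husband offers 250 and keeps 500 − 250 = 250.
Round 2 (the wife proposes): the husband can get 250 next round, worth 0.59 × 250 = 147.5 now; the wife offers that and keeps 352.5.
Round 1 (the husband proposes): the wife can get 352.5 next round, worth 0.5 × 352.5 = 176.25 now. The husband offers 176.25 and keeps 500 − 176.25 = 323.75.

176.25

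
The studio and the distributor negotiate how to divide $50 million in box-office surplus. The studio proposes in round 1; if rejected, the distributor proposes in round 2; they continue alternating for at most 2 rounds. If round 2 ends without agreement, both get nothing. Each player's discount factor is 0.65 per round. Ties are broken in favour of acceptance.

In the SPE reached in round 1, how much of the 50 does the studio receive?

Solve by backward induction from round 2.
Round 2 (the distributor proposes): the studio will accept anything ≥ 0, so the distributor offers 0 and keeps 50.
Round 1 (the studio proposes): the distributor can get 50 next round, worth 0.65 × 50 = 32.5 now, so the studio offers 32.5, keeping 17.5.

17.5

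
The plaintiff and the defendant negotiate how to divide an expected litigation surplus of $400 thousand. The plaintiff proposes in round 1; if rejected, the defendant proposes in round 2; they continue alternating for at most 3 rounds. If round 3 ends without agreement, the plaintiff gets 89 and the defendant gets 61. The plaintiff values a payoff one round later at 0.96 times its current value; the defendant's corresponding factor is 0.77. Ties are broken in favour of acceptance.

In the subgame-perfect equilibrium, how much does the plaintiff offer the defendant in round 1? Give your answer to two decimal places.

Round 3 (the plaintiff proposes): the defendant gets 61 if talks fail, so the plaintiff offers 61 and keeps 339.
Round 2 (the defendant proposes): the plaintiff can get 339 next round, worth 0.96 × 339 = 325.44 now, so the defendant offers 325.44, keeping 74.56.
Round 1 (the plaintiff proposes): the defendant can get 74.56 next round, worth 0.77 × 74.56 = 57.4112 now. The plaintiff offers 57.4112 and keeps 400 − 57.4112 = 342.5888.

57.41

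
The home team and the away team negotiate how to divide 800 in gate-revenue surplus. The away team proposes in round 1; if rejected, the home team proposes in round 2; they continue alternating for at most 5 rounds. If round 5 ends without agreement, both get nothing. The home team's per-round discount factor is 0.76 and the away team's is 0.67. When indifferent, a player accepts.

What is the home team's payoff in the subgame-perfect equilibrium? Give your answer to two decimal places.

302.81

Round 5 (the away team proposes): rejection yields 0 for the home team; the away team offers 0 and keeps 800.
Round 4 (the home team proposes): the away team can get 800 next round, worth 0.67 × 800 = 536 now; the home team offers that and keeps 264.
Round 3 (the away team proposes): the home team can get 264 next round, worth 0.76 × 264 = 200.64 now, so the away team offers 200.64, keeping 599.36.
Round 2 (the home team proposes): the away team can get 599.36 next round, worth 0.67 × 599.36 = 401.5712 now, so the home team offers 401.5712, keeping 398.4288.
Round 1 (the away team proposes): the home team can get 398.4288 next round, worth 0.76 × 398.4288 = 302.805888 now. The away team offers 302.805888 and keeps 800 − 302.805888 = 497.194112.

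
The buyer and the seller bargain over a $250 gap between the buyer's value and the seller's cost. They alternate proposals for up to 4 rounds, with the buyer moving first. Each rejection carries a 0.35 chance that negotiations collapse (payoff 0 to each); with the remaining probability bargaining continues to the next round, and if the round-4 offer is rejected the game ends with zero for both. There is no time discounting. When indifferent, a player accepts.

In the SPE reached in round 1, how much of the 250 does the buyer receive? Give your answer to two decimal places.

Round 4 (the seller proposes): the buyer will accept anything ≥ 0, so the seller offers 0 and keeps 250.
Round 3 (the buyer proposes): rejecting gives the seller an expected 0.65 × 250 = 162.5, so the buyer offers 162.5, keeping 87.5.
Round 2 (the seller proposes): rejecting gives the buyer an expected 0.65 × 87.5 = 56.875. The seller offers 56.875 and keeps 250 − 56.875 = 193.125.
Round 1 (the buyer proposes): rejecting gives the seller an expected 0.65 × 193.125 = 125.53125; the buyer offers that and keeps 124.46875.

124.47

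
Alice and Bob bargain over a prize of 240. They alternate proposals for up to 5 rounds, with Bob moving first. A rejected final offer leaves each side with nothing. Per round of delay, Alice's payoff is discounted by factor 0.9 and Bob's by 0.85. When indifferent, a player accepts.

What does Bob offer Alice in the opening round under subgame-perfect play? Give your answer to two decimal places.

57.19

By backward induction:
Round 5 (Bob proposes): rejection yields 0 for Alice; Bob offers 0 and keeps 240.
Round 4 (Alice proposes): Bob can get 240 next round, worth 0.85 × 240 = 204 now, so Alice offers 204, keeping 36.
Round 3 (Bob proposes): Alice can get 36 next round, worth 0.9 × 36 = 32.4 now, so Bob offers 32.4, keeping 207.6.
Round 2 (Alice proposes): Bob can get 207.6 next round, worth 0.85 × 207.6 = 176.46 now; Alice offers that and keeps 63.54.
Round 1 (Bob proposes): Alice can get 63.54 next round, worth 0.9 × 63.54 = 57.186 now; Bob offers that and keeps 182.814.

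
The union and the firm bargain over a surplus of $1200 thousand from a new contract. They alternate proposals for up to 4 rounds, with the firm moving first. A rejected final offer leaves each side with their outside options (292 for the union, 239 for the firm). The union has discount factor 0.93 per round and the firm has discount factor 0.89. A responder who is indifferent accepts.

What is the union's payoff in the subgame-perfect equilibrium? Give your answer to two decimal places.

Round 4 (the union proposes): the firm gets 239 if talks fail, so the union offers 239 and keeps 961.
Round 3 (the firm proposes): the union can get 961 next round, worth 0.93 × 961 = 893.73 now. The firm offers 893.73 and keeps 1200 − 893.73 = 306.27.
Round 2 (the union proposes): the firm can get 306.27 next round, worth 0.89 × 306.27 = 272.5803 now; the union offers that and keeps 927.4197.
Round 1 (the firm proposes): the union can get 927.4197 next round, worth 0.93 × 927.4197 = 862.500321 now. The firm offers 862.500321 and keeps 1200 − 862.500321 = 337.499679.

862.50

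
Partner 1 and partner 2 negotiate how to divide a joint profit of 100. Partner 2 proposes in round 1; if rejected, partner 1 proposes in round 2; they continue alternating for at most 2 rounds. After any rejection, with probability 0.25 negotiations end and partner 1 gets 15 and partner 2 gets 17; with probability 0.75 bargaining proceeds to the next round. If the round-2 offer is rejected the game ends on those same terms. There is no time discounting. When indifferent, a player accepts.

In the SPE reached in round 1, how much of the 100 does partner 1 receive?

66

Round 2 (partner 1 proposes): partner 2 gets 17 if talks fail, so partner 1 offers 17 and keeps 83.
Round 1 (partner 2 proposes): rejecting gives partner 1 an expected 0.75 × 83 + 0.25 × 15 = 66, so partner 2 offers 66, keeping 34.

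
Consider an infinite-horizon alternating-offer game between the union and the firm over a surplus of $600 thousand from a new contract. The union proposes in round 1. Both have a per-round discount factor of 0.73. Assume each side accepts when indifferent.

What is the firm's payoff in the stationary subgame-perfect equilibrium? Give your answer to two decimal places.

In a stationary SPE each proposer offers the other exactly their discounted continuation value.
If the union keeps x when proposing and the firm keeps y when proposing, then x = 600 − 0.73y and y = 600 − 0.73x.
Solving: x = 600(1 − 0.73) / (1 − 0.73·0.73) = 162 / 0.4671 ≈ 346.8208.
The firm gets 600 − 346.8208 ≈ 253.1792.

253.18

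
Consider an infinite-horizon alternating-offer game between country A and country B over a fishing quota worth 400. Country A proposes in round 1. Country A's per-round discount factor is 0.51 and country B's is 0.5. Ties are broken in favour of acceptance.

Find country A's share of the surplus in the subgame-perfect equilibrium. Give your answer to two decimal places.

Let x be country A's share when country A proposes and y be country B's share when country B proposes.
Country B accepts iff offered ≥ 0.5·y, so x = 400 − 0.5y. Symmetrically y = 400 − 0.51x.
Substituting: x = 400 − 0.5(400 − 0.51x), giving x(1 − 0.51·0.5) = 400(1 − 0.5).
So x = 400 × 0.5 / 0.745 ≈ 268.4564, and country B receives 400 − x ≈ 131.5436.

268.46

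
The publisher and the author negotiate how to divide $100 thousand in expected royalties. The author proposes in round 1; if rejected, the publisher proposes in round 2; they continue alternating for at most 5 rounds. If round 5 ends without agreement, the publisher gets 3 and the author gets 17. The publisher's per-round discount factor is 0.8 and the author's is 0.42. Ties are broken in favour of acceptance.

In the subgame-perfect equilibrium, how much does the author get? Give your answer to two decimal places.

37.67

By backward induction:
Round 5 (the author proposes): the publisher gets 3 if talks fail, so the author offers 3 and keeps 97.
Round 4 (the publisher proposes): the author can get 97 next round, worth 0.42 × 97 = 40.74 now; the publisher offers that and keeps 59.26.
Round 3 (the author proposes): the publisher can get 59.26 next round, worth 0.8 × 59.26 = 47.408 now; the author offers that and keeps 52.592.
Round 2 (the publisher proposes): the author can get 52.592 next round, worth 0.42 × 52.592 = 22.08864 now, so the publisher offers 22.08864, keeping 77.91136.
Round 1 (the author proposes): the publisher can get 77.91136 next round, worth 0.8 × 77.91136 = 62.329088 now; the author offers that and keeps 37.670912.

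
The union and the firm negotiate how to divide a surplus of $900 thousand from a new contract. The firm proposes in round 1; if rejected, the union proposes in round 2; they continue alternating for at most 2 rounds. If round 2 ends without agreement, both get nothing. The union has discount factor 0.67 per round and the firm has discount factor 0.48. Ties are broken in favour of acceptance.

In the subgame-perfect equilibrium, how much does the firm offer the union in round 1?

603

Round 2 (the union proposes): rejection yields 0 for the firm; the union offers 0 and keeps 900.
Round 1 (the firm proposes): the union can get 900 next round, worth 0.67 × 900 = 603 now. The firm offers 603 and keeps 900 − 603 = 297.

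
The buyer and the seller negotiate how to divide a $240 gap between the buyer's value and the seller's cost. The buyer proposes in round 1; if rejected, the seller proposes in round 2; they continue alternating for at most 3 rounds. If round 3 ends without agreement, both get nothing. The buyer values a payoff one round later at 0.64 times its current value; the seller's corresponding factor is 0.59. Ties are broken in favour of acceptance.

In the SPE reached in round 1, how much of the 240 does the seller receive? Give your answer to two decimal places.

Round 3 (the buyer proposes): rejection yields 0 for the seller; the buyer offers 0 and keeps 240.
Round 2 (the seller proposes): the buyer can get 240 next round, worth 0.64 × 240 = 153.6 now. The seller offers 153.6 and keeps 240 − 153.6 = 86.4.
Round 1 (the buyer proposes): the seller can get 86.4 next round, worth 0.59 × 86.4 = 50.976 now. The buyer offers 50.976 and keeps 240 − 50.976 = 189.024.

50.98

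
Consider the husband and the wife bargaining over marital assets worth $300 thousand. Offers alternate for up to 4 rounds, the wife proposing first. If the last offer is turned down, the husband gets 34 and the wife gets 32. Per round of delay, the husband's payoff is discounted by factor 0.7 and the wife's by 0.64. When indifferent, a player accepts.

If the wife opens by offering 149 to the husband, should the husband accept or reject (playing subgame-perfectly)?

Reject

Round 4 (the husband proposes): the wife gets 32 if talks fail, so the husband offers 32 and keeps 268.
Round 3 (the wife proposes): the husband can get 268 next round, worth 0.7 × 268 = 187.6 now; the wife offers that and keeps 112.4.
Round 2 (the husband proposes): the wife can get 112.4 next round, worth 0.64 × 112.4 = 71.936 now. The husband offers 71.936 and keeps 300 − 71.936 = 228.064.
So by rejecting in round 1, the husband gets 228.064 next round, worth 0.7 × 228.064 = 159.6448 now.
Offer 149 < 159.6448, so the husband rejects.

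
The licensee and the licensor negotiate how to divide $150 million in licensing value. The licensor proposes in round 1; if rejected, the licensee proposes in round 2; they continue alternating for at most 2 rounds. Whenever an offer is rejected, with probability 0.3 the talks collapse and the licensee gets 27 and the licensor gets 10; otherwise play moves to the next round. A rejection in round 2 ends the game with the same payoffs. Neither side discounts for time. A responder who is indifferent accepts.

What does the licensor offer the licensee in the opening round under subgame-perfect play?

Round 2 (the licensee proposes): the licensor gets 10 if talks fail, so the licensee offers 10 and keeps 140.
Round 1 (the licensor proposes): rejecting gives the licensee an expected 0.7 × 140 + 0.3 × 27 = 106.1, so the licensor offers 106.1, keeping 43.9.

106.1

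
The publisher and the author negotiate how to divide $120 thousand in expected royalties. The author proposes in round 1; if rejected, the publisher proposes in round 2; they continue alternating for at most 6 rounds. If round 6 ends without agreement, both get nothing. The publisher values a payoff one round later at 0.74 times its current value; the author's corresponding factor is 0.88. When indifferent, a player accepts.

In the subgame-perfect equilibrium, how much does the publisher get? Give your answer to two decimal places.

Round 6 (the publisher proposes): the author will accept anything ≥ 0, so the publisher offers 0 and keeps 120.
Round 5 (the author proposes): the publisher can get 120 next round, worth 0.74 × 120 = 88.8 now. The author offers 88.8 and keeps 120 − 88.8 = 31.2.
Round 4 (the publisher proposes): the author can get 31.2 next round, worth 0.88 × 31.2 = 27.456 now, so the publisher offers 27.456, keeping 92.544.
Round 3 (the author proposes): the publisher can get 92.544 next round, worth 0.74 × 92.544 = 68.48256 now; the author offers that and keeps 51.51744.
Round 2 (the publisher proposes): the author can get 51.51744 next round, worth 0.88 × 51.51744 = 45.3353472 now; the publisher offers that and keeps 74.6646528.
Round 1 (the author proposes): the publisher can get 74.6646528 next round, worth 0.74 × 74.6646528 = 55.251843072 now. The author offers 55.251843072 and keeps 120 − 55.251843072 = 64.748156928.

55.25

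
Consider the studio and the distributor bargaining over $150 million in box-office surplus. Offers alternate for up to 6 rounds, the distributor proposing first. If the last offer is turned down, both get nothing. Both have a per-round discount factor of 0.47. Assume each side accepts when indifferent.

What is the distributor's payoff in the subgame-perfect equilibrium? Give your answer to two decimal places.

100.94

Round 6 (the studio proposes): rejection yields 0 for the distributor; the studio offers 0 and keeps 150.
Round 5 (the distributor proposes): the studio can get 150 next round, worth 0.47 × 150 = 70.5 now. The distributor offers 70.5 and keeps 150 − 70.5 = 79.5.
Round 4 (the studio proposes): the distributor can get 79.5 next round, worth 0.47 × 79.5 = 37.365 now. The studio offers 37.365 and keeps 150 − 37.365 = 112.635.
Round 3 (the distributor proposes): the studio can get 112.635 next round, worth 0.47 × 112.635 = 52.93845 now, so the distributor offers 52.93845, keeping 97.06155.
Round 2 (the studio proposes): the distributor can get 97.06155 next round, worth 0.47 × 97.06155 = 45.6189285 now; the studio offers that and keeps 104.3810715.
Round 1 (the distributor proposes): the studio can get 104.3810715 next round, worth 0.47 × 104.3810715 = 49.059103605 now, so the distributor offers 49.059103605, keeping 100.940896395.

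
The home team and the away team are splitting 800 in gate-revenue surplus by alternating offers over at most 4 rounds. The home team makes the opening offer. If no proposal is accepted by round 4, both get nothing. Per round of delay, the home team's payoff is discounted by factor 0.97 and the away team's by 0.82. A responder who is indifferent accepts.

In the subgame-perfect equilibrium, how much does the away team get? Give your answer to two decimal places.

541.46

Work backward from the last round.
Round 4 (the away team proposes): rejection yields 0 for the home team; the away team offers 0 and keeps 800.
Round 3 (the home team proposes): the away team can get 800 next round, worth 0.82 × 800 = 656 now; the home team offers that and keeps 144.
Round 2 (the away team proposes): the home team can get 144 next round, worth 0.97 × 144 = 139.68 now; the away team offers that and keeps 660.32.
Round 1 (the home team proposes): the away team can get 660.32 next round, worth 0.82 × 660.32 = 541.4624 now; the home team offers that and keeps 258.5376.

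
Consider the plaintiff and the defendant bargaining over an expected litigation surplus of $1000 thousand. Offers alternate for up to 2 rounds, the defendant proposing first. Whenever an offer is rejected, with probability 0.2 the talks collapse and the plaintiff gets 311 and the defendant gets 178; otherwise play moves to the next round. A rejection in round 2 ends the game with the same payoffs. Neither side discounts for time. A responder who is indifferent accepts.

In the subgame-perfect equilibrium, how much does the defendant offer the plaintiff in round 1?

719.8

Round 2 (the plaintiff proposes): the defendant gets 178 if talks fail, so the plaintiff offers 178 and keeps 822.
Round 1 (the defendant proposes): rejecting gives the plaintiff an expected 0.8 × 822 + 0.2 × 311 = 719.8. The defendant offers 719.8 and keeps 1000 − 719.8 = 280.2.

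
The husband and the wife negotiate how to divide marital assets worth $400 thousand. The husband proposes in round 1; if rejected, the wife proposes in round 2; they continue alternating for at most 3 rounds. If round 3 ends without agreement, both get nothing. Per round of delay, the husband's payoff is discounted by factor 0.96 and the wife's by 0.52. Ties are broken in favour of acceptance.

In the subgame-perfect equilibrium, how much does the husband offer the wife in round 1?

By backward induction:
Round 3 (the husband proposes): rejection yields 0 for the wife; the husband offers 0 and keeps 400.
Round 2 (the wife proposes): the husband can get 400 next round, worth 0.96 × 400 = 384 now; the wife offers that and keeps 16.
Round 1 (the husband proposes): the wife can get 16 next round, worth 0.52 × 16 = 8.32 now, so the husband offers 8.32, keeping 391.68.

8.32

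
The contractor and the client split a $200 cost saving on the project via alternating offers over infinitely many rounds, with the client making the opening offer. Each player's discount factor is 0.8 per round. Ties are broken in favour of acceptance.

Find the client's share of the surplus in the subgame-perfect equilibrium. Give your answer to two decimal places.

111.11

In a stationary SPE each proposer offers the other exactly their discounted continuation value.
If the client keeps x when proposing and the contractor keeps y when proposing, then x = 200 − 0.8y and y = 200 − 0.8x.
Solving: x = 200(1 − 0.8) / (1 − 0.8·0.8) = 40 / 0.36 ≈ 111.1111.
The contractor gets 200 − 111.1111 ≈ 88.8889.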